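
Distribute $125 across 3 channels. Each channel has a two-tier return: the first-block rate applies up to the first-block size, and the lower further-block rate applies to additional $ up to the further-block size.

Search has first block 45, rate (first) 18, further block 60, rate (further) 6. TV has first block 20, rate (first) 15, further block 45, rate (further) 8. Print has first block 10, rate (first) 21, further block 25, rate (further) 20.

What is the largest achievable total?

Treat each block as its own option and order by rate: Print/tier1 21 > Print/tier2 20 > Search/tier1 18 > TV/tier1 15 > TV/tier2 8 > Search/tier2 6.
Print/tier1 (21): +10 ; 115 left.
Fill Print tier2 block (25 at 20) ; 90 left.
Search tier1 at 18: fill all 45 ; 45 left.
TV/tier1 (15): +20 ; 25 left.
25 remain; put them into TV tier2 at 8.
Total = 21×10 + 20×25 + 18×45 + 15×20 + 8×25 = 2020.

2020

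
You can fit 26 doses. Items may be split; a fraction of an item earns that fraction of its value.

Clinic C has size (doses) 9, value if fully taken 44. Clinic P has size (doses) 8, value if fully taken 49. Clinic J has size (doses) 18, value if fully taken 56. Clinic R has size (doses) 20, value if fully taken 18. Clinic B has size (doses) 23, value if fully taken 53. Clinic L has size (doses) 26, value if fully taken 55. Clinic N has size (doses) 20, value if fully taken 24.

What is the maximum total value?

121

Best value per unit of size first: Clinic P 49/8≈6.12, Clinic C 44/9≈4.89, Clinic J 56/18≈3.11, Clinic B 53/23≈2.3, Clinic L 55/26≈2.12, Clinic N 24/20≈1.2, Clinic R 18/20≈0.9.
Clinic P: take in full, 8 doses for value 49 ; 18 left.
All 9 doses of Clinic C fit (value 44) ; 9 remain.
Fill the last 9 doses with part of Clinic J: 9/18 of it earns 28.
Total value = 121.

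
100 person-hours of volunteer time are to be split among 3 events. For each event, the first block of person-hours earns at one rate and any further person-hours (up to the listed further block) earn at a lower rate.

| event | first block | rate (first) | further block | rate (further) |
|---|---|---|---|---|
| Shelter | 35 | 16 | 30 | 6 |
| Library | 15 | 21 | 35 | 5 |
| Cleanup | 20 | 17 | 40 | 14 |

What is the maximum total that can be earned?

1635

Order all 6 blocks by rate: Library/first 21 > Cleanup/first 17 > Shelter/first 16 > Cleanup/second 14 > Shelter/second 6 > Library/second 5.
Library/first (21): +15 ; 85 left.
Cleanup/first (17): +20 ; 65 left.
Shelter first at 16: fill all 35 ; 30 left.
30 remain; put them into Cleanup second at 14.
Total = 21×15 + 17×20 + 16×35 + 14×30 = 1635.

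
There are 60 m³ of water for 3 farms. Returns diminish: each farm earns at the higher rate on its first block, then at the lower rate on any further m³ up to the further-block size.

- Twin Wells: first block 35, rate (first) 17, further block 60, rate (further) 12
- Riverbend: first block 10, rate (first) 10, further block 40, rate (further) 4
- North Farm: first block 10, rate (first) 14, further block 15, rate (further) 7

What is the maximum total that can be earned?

915

Treat each block as its own option and order by rate: Twin Wells/first 17 > North Farm/first 14 > Twin Wells/second 12 > Riverbend/first 10 > North Farm/second 7 > Riverbend/second 4.
Fill Twin Wells first block (35 at 17) → 25 left.
North Farm first at 14: fill all 10 → 15 left.
Twin Wells/second: +15 of 60 at 12; pool empty.
Total = 17×35 + 14×10 + 12×15 = 915.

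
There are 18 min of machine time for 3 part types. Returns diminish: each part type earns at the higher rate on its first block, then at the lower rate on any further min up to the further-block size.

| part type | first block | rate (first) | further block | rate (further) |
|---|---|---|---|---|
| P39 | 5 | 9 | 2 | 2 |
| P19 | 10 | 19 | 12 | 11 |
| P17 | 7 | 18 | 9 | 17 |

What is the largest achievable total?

Treat each block as its own option and order by rate: P19/tier1 19 > P17/tier1 18 > P17/tier2 17 > P19/tier2 11 > P39/tier1 9 > P39/tier2 2.
Fill P19 tier1 block (10 at 19) → 8 left.
P17 tier1 at 18: fill all 7 → 1 left.
P17 tier2 at 17: only 1 left, fill 1.
Total = 19×10 + 18×7 + 17×1 = 333.

333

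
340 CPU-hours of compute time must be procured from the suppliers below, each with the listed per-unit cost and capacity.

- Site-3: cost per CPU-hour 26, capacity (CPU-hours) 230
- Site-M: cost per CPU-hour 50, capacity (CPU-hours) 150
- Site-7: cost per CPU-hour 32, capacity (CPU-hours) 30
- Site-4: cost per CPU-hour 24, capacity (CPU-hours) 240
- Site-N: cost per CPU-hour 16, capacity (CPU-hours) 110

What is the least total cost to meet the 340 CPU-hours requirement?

Cheapest first:
Site-N at 16: take all 110 CPU-hours → 230 still needed.
Site-4 at 24: take 230 of its 240 → requirement met.
Site-3, Site-7, Site-M: unused.
Cost = 110×16 + 230×24 = 7280.

7280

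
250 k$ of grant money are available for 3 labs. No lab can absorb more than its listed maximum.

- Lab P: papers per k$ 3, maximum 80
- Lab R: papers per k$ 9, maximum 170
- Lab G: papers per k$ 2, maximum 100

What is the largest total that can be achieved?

1770

Highest papers per k$ first: Lab R 9 > Lab P 3 > Lab G 2.
Lab R takes 170 to reach its cap of 170 → 80 left.
Lab P: +80 to 80 (cap) → 0 left.
Total = 3×80 + 9×170 = 1770.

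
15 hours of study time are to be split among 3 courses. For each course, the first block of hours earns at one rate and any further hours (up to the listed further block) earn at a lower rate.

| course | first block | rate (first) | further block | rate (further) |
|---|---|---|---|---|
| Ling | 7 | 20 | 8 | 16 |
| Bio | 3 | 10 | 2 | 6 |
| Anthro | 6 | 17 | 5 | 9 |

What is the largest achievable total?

Rank every tier by rate: Ling/tier1 20 > Anthro/tier1 17 > Ling/tier2 16 > Bio/tier1 10 > Anthro/tier2 9 > Bio/tier2 6.
Fill Ling tier1 block (7 at 20) ; 8 left.
Fill Anthro tier1 block (6 at 17) ; 2 left.
2 remain; put them into Ling tier2 at 16.
Total = 20×7 + 17×6 + 16×2 = 274.

274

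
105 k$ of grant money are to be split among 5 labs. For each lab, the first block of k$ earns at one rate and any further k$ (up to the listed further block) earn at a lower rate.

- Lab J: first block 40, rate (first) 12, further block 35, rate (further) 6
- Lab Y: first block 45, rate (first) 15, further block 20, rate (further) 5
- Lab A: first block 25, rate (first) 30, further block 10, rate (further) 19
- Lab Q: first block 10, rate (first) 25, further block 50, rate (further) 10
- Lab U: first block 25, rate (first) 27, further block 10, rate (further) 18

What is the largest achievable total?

Order all 10 blocks by rate: Lab A/T1 30 > Lab U/T1 27 > Lab Q/T1 25 > Lab A/T2 19 > Lab U/T2 18 > Lab Y/T1 15 > Lab J/T1 12 > Lab Q/T2 10 > Lab J/T2 6 > Lab Y/T2 5.
Lab A T1 at 30: fill all 25 ; 80 left.
Lab U T1 at 27: fill all 25 ; 55 left.
Lab Q T1 at 25: fill all 10 ; 45 left.
Lab A/T2 (19): +10 ; 35 left.
Fill Lab U T2 block (10 at 18) ; 25 left.
25 remain; put them into Lab Y T1 at 15.
Total = 30×25 + 27×25 + 25×10 + 19×10 + 18×10 + 15×25 = 2420.

2420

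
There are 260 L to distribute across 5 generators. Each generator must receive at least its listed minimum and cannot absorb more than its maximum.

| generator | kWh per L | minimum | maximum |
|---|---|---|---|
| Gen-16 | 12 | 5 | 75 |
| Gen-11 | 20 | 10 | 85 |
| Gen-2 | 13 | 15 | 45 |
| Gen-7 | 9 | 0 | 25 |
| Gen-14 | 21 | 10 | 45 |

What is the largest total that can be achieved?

Meeting every minimum uses 5+10+15+0+10 = 40 L, leaving 220.
Order the generators by kWh per L: Gen-14 21 > Gen-11 20 > Gen-2 13 > Gen-16 12 > Gen-7 9.
Give Gen-14 35 more to hit its cap of 45 → 185 left.
Give Gen-11 75 more to hit its cap of 85 → 110 left.
Give Gen-2 30 more to hit its cap of 45 → 80 left.
Gen-16: +70 to 75 (cap) → 10 left.
Gen-7: +10 (room for 25) → 10. Pool exhausted.
Total = 12×75 + 20×85 + 13×45 + 9×10 + 21×45 = 4220.

4220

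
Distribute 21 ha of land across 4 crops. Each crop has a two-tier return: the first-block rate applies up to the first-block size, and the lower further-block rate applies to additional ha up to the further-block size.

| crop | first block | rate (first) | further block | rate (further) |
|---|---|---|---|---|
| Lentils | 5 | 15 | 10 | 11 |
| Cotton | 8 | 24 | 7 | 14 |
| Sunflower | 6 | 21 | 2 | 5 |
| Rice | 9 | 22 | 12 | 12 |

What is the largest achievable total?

Treat each block as its own option and order by rate: Cotton/T1 24 > Rice/T1 22 > Sunflower/T1 21 > Lentils/T1 15 > Cotton/T2 14 > Rice/T2 12 > Lentils/T2 11 > Sunflower/T2 5.
Cotton T1 at 24: fill all 8 — 13 left.
Fill Rice T1 block (9 at 22) — 4 left.
Sunflower/T1: +4 of 6 at 21; pool empty.
Total = 24×8 + 22×9 + 21×4 = 474.

474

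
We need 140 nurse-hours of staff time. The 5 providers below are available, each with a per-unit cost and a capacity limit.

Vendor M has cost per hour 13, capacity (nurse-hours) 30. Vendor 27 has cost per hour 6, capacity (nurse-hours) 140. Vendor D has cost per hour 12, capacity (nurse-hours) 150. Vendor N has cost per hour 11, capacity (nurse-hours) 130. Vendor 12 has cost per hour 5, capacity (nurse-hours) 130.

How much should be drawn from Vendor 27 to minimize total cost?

10

Cheapest first:
Vendor 12 at 5: take all 130 nurse-hours — 10 still needed.
Vendor 27 (6): take the remaining 10 — done.
Vendor N, Vendor D, Vendor M: unused.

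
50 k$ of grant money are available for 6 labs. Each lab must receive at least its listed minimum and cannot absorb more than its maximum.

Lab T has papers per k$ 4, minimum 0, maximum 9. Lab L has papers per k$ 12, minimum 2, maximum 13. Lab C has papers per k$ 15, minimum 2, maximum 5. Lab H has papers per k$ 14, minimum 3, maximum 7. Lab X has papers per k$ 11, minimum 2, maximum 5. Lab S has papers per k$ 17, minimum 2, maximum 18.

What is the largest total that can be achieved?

698

Meeting every minimum uses 0+2+2+3+2+2 = 11 k$, leaving 39.
Rank by papers per k$: Lab S 17 > Lab C 15 > Lab H 14 > Lab L 12 > Lab X 11 > Lab T 4.
Lab S: +16 to 18 (cap) ; 23 left.
Give Lab C 3 more to hit its cap of 5 ; 20 left.
Lab H: +4 to 7 (cap) ; 16 left.
Lab L takes 11 more to reach its cap of 13 ; 5 left.
Give Lab X 3 more to hit its cap of 5 ; 2 left.
Only 2 left; Lab T takes them to reach 2.
Total = 4×2 + 12×13 + 15×5 + 14×7 + 11×5 + 17×18 = 698.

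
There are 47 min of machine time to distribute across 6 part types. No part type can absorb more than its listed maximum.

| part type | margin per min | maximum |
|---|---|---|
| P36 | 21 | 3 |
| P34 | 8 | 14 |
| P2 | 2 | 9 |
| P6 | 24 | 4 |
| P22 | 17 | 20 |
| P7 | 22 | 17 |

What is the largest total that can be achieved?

Rank by margin per min: P6 24 > P7 22 > P36 21 > P22 17 > P34 8 > P2 2.
P6 takes 4 to reach its cap of 4 → 43 left.
P7: +17 to 17 (cap) → 26 left.
Give P36 3 to hit its cap of 3 → 23 left.
P22 takes 20 to reach its cap of 20 → 3 left.
P34 has room for 14 but only 3 remain, so it gets 3.
Total = 21×3 + 8×3 + 24×4 + 17×20 + 22×17 = 897.

897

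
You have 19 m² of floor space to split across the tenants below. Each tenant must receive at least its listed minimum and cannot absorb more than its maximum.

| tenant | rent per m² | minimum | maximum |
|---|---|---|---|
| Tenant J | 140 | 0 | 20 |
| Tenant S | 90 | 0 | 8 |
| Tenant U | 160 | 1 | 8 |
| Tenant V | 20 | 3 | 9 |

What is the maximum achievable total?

2460

Meeting every minimum uses 0+0+1+3 = 4 m², leaving 15.
Rank by rent per m²: Tenant U 160 > Tenant J 140 > Tenant S 90 > Tenant V 20.
Tenant U: +7 to 8 (cap) — 8 left.
Tenant J: +8 (room for 20) → 8. Pool exhausted.
Total = 140×8 + 160×8 + 20×3 = 2460.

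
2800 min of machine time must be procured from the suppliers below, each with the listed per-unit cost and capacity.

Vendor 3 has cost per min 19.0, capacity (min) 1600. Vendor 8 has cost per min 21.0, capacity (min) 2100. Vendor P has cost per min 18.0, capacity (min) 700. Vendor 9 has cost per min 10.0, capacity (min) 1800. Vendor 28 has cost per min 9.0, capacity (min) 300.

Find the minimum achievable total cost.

33300

Use suppliers in increasing cost order.
Take 300 from Vendor 28 at 9.0 → need 2500 more.
Take 1800 from Vendor 9 at 10.0 → need 700 more.
Vendor P at 18.0: take all 700 min → 0 still needed.
Vendor 3, Vendor 8: unused.
Cost = 300×9.0 + 1800×10.0 + 700×18.0 = 33300.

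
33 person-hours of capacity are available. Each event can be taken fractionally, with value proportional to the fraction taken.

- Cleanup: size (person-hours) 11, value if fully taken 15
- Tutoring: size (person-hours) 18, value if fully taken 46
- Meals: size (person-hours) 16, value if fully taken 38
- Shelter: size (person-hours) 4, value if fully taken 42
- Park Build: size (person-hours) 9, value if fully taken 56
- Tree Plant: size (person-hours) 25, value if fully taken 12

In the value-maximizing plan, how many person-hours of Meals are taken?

Sort by value density: Shelter 42/4≈10.5, Park Build 56/9≈6.22, Tutoring 46/18≈2.56, Meals 38/16≈2.38, Cleanup 15/11≈1.36, Tree Plant 12/25≈0.48.
All 4 person-hours of Shelter fit (value 42) → 29 remain.
All 9 person-hours of Park Build fit (value 56) → 20 remain.
Tutoring: take in full, 18 person-hours for value 46 → 2 left.
Fill the last 2 person-hours with part of Meals: 2/16 of it earns 4.75.

2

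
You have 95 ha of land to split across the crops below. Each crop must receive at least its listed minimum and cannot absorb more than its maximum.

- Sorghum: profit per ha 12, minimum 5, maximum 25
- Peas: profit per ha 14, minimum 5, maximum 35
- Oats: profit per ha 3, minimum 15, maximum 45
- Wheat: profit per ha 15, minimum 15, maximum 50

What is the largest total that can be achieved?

Meeting every minimum uses 5+5+15+15 = 40 ha, leaving 55.
Highest profit per ha first: Wheat 15 > Peas 14 > Sorghum 12 > Oats 3.
Wheat: +35 to 50 (cap) — 20 left.
Only 20 left; Peas takes them to reach 25.
Total = 12×5 + 14×25 + 3×15 + 15×50 = 1205.

1205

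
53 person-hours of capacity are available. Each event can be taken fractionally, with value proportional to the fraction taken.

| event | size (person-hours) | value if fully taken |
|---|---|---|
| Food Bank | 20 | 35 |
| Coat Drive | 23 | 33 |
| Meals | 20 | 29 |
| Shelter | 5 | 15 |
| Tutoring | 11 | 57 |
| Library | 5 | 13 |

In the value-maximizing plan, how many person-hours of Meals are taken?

Best value per unit of size first: Tutoring 57/11≈5.18, Shelter 15/5≈3, Library 13/5≈2.6, Food Bank 35/20≈1.75, Meals 29/20≈1.45, Coat Drive 33/23≈1.43.
All 11 person-hours of Tutoring fit (value 57) — 42 remain.
Take all of Shelter (5 person-hours, value 15) — 37 person-hours left.
All 5 person-hours of Library fit (value 13) — 32 remain.
Take all of Food Bank (20 person-hours, value 35) — 12 person-hours left.
Only 12 person-hours remain; take 12/20 of Meals for value 29×12/20 = 17.4.

12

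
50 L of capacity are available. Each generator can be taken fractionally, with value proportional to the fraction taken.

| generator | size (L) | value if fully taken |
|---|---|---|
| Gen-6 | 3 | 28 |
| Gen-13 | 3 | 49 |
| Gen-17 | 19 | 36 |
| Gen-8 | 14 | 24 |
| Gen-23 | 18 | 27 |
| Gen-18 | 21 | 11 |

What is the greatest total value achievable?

Rank by value-to-size ratio: Gen-13 49/3≈16.3, Gen-6 28/3≈9.33, Gen-17 36/19≈1.89, Gen-8 24/14≈1.71, Gen-23 27/18≈1.5, Gen-18 11/21≈0.524.
Gen-13: take in full, 3 L for value 49 → 47 left.
All 3 L of Gen-6 fit (value 28) → 44 remain.
Take all of Gen-17 (19 L, value 36) → 25 L left.
Take all of Gen-8 (14 L, value 24) → 11 L left.
Only 11 L remain; take 11/18 of Gen-23 for value 27×11/18 = 16.5.
Total value = 153.5.

153.5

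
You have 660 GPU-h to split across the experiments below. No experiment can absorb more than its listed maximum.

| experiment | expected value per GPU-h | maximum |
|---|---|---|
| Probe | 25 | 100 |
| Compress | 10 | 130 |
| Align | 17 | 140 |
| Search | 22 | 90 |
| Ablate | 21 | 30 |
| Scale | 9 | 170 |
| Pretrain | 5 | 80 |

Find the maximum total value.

Order the experiments by expected value per GPU-h: Probe 25 > Search 22 > Ablate 21 > Align 17 > Compress 10 > Scale 9 > Pretrain 5.
Probe: +100 to 100 (cap) → 560 left.
Search: +90 to 90 (cap) → 470 left.
Ablate: +30 to 30 (cap) → 440 left.
Align: +140 to 140 (cap) → 300 left.
Compress takes 130 to reach its cap of 130 → 170 left.
Scale: +170 to 170 (cap) → 0 left.
Total = 25×100 + 10×130 + 17×140 + 22×90 + 21×30 + 9×170 = 10320.

10320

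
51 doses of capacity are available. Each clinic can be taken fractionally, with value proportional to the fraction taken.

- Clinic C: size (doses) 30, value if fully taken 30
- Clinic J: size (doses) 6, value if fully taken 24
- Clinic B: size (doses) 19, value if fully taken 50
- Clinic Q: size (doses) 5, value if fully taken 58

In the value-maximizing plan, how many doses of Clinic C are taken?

Sort by value density: Clinic Q 58/5≈11.6, Clinic J 24/6≈4, Clinic B 50/19≈2.63, Clinic C 30/30≈1.
Take all of Clinic Q (5 doses, value 58) ; 46 doses left.
Clinic J: take in full, 6 doses for value 24 ; 40 left.
Clinic B: take in full, 19 doses for value 50 ; 21 left.
Only 21 doses remain; take 21/30 of Clinic C for value 30×21/30 = 21.

21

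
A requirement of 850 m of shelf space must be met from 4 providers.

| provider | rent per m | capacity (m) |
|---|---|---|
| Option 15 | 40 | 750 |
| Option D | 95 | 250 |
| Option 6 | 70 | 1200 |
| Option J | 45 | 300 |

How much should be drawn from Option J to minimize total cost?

Fill from the cheapest provider first.
Take 750 from Option 15 at 40 → need 100 more.
Take 100 from Option J at 45 to finish.
Option 6, Option D: unused.

100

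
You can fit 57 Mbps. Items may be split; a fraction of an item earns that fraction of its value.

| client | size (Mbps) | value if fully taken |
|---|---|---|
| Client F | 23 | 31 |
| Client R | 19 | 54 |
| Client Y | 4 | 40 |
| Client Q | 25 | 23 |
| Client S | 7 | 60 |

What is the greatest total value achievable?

Best value per unit of size first: Client Y 40/4≈10, Client S 60/7≈8.57, Client R 54/19≈2.84, Client F 31/23≈1.35, Client Q 23/25≈0.92.
All 4 Mbps of Client Y fit (value 40) ; 53 remain.
All 7 Mbps of Client S fit (value 60) ; 46 remain.
Take all of Client R (19 Mbps, value 54) ; 27 Mbps left.
Client F: take in full, 23 Mbps for value 31 ; 4 left.
Fill the last 4 Mbps with part of Client Q: 4/25 of it earns 3.68.
Total value = 188.68.

188.68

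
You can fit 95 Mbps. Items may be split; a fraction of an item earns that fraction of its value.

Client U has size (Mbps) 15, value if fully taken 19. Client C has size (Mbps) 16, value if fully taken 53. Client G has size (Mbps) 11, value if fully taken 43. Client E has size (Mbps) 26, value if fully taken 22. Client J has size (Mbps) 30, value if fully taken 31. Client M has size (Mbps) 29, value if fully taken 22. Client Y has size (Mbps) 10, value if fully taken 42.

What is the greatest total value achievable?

199

Rank by value-to-size ratio: Client Y 42/10≈4.2, Client G 43/11≈3.91, Client C 53/16≈3.31, Client U 19/15≈1.27, Client J 31/30≈1.03, Client E 22/26≈0.846, Client M 22/29≈0.759.
Take all of Client Y (10 Mbps, value 42) ; 85 Mbps left.
Take all of Client G (11 Mbps, value 43) ; 74 Mbps left.
Take all of Client C (16 Mbps, value 53) ; 58 Mbps left.
Take all of Client U (15 Mbps, value 19) ; 43 Mbps left.
Client J: take in full, 30 Mbps for value 31 ; 13 left.
13 Mbps left: a 13/26 share of Client E gives 22×13/26 = 11.
Total value = 199.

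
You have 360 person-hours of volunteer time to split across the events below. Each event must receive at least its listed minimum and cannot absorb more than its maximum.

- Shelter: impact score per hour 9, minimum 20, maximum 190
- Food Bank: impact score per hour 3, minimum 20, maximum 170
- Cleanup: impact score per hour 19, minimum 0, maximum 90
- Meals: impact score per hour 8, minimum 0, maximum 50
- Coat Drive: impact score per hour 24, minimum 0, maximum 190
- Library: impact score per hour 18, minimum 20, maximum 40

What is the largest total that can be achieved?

7230

Meeting every minimum uses 20+20+0+0+0+20 = 60 person-hours, leaving 300.
Order the events by impact score per hour: Coat Drive 24 > Cleanup 19 > Library 18 > Shelter 9 > Meals 8 > Food Bank 3.
Coat Drive: +190 to 190 (cap) → 110 left.
Cleanup takes 90 more to reach its cap of 90 → 20 left.
Library: +20 to 40 (cap) → 0 left.
Total = 9×20 + 3×20 + 19×90 + 24×190 + 18×40 = 7230.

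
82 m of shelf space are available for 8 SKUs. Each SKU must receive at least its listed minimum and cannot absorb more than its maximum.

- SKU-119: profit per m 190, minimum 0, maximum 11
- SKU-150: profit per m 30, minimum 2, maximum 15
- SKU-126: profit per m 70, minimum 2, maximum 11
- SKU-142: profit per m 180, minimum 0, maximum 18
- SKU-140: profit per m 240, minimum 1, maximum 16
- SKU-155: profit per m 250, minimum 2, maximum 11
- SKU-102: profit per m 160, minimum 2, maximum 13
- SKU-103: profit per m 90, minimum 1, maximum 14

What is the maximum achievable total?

15010

Meeting every minimum uses 0+2+2+0+1+2+2+1 = 10 m, leaving 72.
Highest profit per m first: SKU-155 250 > SKU-140 240 > SKU-119 190 > SKU-142 180 > SKU-102 160 > SKU-103 90 > SKU-126 70 > SKU-150 30.
SKU-155 takes 9 more to reach its cap of 11 ; 63 left.
SKU-140: +15 to 16 (cap) ; 48 left.
SKU-119 takes 11 more to reach its cap of 11 ; 37 left.
SKU-142 takes 18 more to reach its cap of 18 ; 19 left.
SKU-102: +11 to 13 (cap) ; 8 left.
SKU-103: +8 (room for 13) → 9. Pool exhausted.
Total = 190×11 + 30×2 + 70×2 + 180×18 + 240×16 + 250×11 + 160×13 + 90×9 = 15010.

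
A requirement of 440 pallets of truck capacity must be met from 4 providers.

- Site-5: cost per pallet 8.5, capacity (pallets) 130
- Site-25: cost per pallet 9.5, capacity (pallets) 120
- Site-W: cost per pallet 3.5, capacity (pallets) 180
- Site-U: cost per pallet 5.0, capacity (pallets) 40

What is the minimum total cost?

Cheapest first:
Take 180 from Site-W at 3.5 — need 260 more.
Site-U (5.0): use full 40 — 220 pallets to go.
Site-5 at 8.5: take all 130 pallets — 90 still needed.
Site-25 at 9.5: take 90 of its 120 — requirement met.
Cost = 180×3.5 + 40×5.0 + 130×8.5 + 90×9.5 = 2790.

2790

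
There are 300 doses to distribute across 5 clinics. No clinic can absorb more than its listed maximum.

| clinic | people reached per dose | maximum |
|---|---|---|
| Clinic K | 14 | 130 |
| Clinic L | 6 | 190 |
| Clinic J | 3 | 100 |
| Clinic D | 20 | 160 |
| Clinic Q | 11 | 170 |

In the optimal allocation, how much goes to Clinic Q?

Rank by people reached per dose: Clinic D 20 > Clinic K 14 > Clinic Q 11 > Clinic L 6 > Clinic J 3.
Clinic D: +160 to 160 (cap) — 140 left.
Give Clinic K 130 to hit its cap of 130 — 10 left.
Clinic Q: +10 (room for 170) → 10. Pool exhausted.

10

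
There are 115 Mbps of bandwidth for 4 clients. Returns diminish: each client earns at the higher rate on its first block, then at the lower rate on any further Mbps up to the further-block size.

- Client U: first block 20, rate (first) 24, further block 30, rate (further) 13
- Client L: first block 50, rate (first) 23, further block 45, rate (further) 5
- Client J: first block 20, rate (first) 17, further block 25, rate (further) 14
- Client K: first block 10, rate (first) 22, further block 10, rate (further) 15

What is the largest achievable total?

Treat each block as its own option and order by rate: Client U/T1 24 > Client L/T1 23 > Client K/T1 22 > Client J/T1 17 > Client K/T2 15 > Client J/T2 14 > Client U/T2 13 > Client L/T2 5.
Client U T1 at 24: fill all 20 ; 95 left.
Client L T1 at 23: fill all 50 ; 45 left.
Fill Client K T1 block (10 at 22) ; 35 left.
Fill Client J T1 block (20 at 17) ; 15 left.
Client K T2 at 15: fill all 10 ; 5 left.
5 remain; put them into Client J T2 at 14.
Total = 24×20 + 23×50 + 22×10 + 17×20 + 15×10 + 14×5 = 2410.

2410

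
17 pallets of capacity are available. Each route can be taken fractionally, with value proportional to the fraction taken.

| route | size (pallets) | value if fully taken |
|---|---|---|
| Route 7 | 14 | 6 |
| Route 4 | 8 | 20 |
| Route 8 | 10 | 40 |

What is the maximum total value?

Sort by value density: Route 8 40/10≈4, Route 4 20/8≈2.5, Route 7 6/14≈0.429.
Take all of Route 8 (10 pallets, value 40) ; 7 pallets left.
Fill the last 7 pallets with part of Route 4: 7/8 of it earns 17.5.
Total value = 57.5.

57.5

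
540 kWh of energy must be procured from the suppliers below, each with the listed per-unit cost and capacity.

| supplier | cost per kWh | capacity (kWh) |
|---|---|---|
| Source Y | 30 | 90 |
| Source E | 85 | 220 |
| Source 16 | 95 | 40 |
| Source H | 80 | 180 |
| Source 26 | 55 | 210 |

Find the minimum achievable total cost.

33750

Use suppliers in increasing cost order.
Source Y at 30: take all 90 kWh → 450 still needed.
Source 26 (55): use full 210 → 240 kWh to go.
Source H at 80: take all 180 kWh → 60 still needed.
Source E at 85: take 60 of its 220 → requirement met.
Source 16: unused.
Cost = 90×30 + 210×55 + 180×80 + 60×85 = 33750.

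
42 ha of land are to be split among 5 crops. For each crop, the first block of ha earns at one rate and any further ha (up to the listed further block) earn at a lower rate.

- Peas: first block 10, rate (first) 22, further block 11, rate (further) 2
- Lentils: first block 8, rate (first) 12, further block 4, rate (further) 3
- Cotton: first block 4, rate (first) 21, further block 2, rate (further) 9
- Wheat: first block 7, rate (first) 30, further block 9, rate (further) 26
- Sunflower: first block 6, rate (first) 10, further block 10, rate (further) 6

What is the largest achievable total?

Order all 10 blocks by rate: Wheat/first 30 > Wheat/second 26 > Peas/first 22 > Cotton/first 21 > Lentils/first 12 > Sunflower/first 10 > Cotton/second 9 > Sunflower/second 6 > Lentils/second 3 > Peas/second 2.
Wheat/first (30): +7 — 35 left.
Wheat second at 26: fill all 9 — 26 left.
Fill Peas first block (10 at 22) — 16 left.
Cotton/first (21): +4 — 12 left.
Fill Lentils first block (8 at 12) — 4 left.
Sunflower first at 10: only 4 left, fill 4.
Total = 30×7 + 26×9 + 22×10 + 21×4 + 12×8 + 10×4 = 884.

884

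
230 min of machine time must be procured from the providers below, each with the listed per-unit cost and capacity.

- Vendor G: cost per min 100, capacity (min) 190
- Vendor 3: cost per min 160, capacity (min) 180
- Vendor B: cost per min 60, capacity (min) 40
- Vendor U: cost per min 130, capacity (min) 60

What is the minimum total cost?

Fill from the cheapest provider first.
Vendor B (60): use full 40 — 190 min to go.
Vendor G at 100: take all 190 min — 0 still needed.
Vendor U, Vendor 3: unused.
Cost = 40×60 + 190×100 = 21400.

21400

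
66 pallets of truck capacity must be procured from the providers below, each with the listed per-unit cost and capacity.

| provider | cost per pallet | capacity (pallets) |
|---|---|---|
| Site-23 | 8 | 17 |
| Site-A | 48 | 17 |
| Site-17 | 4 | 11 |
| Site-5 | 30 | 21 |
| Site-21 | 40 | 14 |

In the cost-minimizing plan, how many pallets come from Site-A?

3

Fill from the cheapest provider first.
Take 11 from Site-17 at 4 ; need 55 more.
Site-23 at 8: take all 17 pallets ; 38 still needed.
Site-5 (30): use full 21 ; 17 pallets to go.
Site-21 at 40: take all 14 pallets ; 3 still needed.
Take 3 from Site-A at 48 to finish.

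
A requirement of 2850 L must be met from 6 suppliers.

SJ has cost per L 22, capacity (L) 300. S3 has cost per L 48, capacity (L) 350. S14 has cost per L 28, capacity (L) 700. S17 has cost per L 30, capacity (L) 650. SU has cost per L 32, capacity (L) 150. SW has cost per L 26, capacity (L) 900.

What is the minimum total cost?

81100

Cheapest first:
SJ (22): use full 300 → 2550 L to go.
SW at 26: take all 900 L → 1650 still needed.
S14 at 28: take all 700 L → 950 still needed.
S17 at 30: take all 650 L → 300 still needed.
SU at 32: take all 150 L → 150 still needed.
S3 at 48: take 150 of its 350 → requirement met.
Cost = 300×22 + 900×26 + 700×28 + 650×30 + 150×32 + 150×48 = 81100.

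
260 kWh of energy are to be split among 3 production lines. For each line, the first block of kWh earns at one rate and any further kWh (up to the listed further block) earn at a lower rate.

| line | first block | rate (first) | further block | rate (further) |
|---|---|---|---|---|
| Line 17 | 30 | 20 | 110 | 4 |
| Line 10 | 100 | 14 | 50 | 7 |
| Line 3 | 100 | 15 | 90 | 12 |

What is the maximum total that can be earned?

Rank every tier by rate: Line 17/tier1 20 > Line 3/tier1 15 > Line 10/tier1 14 > Line 3/tier2 12 > Line 10/tier2 7 > Line 17/tier2 4.
Line 17 tier1 at 20: fill all 30 ; 230 left.
Line 3/tier1 (15): +100 ; 130 left.
Line 10/tier1 (14): +100 ; 30 left.
Line 3 tier2 at 12: only 30 left, fill 30.
Total = 20×30 + 15×100 + 14×100 + 12×30 = 3860.

3860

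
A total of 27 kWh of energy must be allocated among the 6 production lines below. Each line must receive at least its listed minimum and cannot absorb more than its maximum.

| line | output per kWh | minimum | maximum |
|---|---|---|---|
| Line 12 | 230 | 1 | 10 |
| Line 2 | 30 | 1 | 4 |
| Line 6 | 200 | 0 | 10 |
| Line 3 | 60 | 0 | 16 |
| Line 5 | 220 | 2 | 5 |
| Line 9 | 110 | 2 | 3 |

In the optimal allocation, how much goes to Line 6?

Meeting every minimum uses 1+1+0+0+2+2 = 6 kWh, leaving 21.
Rank by output per kWh: Line 12 230 > Line 5 220 > Line 6 200 > Line 9 110 > Line 3 60 > Line 2 30.
Line 12 takes 9 more to reach its cap of 10 — 12 left.
Give Line 5 3 more to hit its cap of 5 — 9 left.
Line 6 has room for 10 more but only 9 remain, so it gets 9.

9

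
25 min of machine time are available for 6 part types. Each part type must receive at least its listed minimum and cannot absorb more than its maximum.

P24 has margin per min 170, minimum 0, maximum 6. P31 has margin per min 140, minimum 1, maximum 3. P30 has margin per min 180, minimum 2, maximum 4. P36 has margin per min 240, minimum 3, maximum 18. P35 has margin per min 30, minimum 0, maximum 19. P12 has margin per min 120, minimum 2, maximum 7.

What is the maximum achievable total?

Meeting every minimum uses 0+1+2+3+0+2 = 8 min, leaving 17.
Rank by margin per min: P36 240 > P30 180 > P24 170 > P31 140 > P12 120 > P35 30.
P36: +15 to 18 (cap) → 2 left.
P30: +2 to 4 (cap) → 0 left.
Total = 140×1 + 180×4 + 240×18 + 120×2 = 5420.

5420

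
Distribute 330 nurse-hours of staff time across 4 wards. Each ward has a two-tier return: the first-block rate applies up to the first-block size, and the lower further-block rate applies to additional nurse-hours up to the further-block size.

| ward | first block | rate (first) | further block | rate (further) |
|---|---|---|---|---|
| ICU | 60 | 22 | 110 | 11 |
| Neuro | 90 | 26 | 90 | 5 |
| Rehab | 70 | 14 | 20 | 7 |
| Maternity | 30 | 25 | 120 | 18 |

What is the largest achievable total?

6990

Order all 8 blocks by rate: Neuro/T1 26 > Maternity/T1 25 > ICU/T1 22 > Maternity/T2 18 > Rehab/T1 14 > ICU/T2 11 > Rehab/T2 7 > Neuro/T2 5.
Fill Neuro T1 block (90 at 26) — 240 left.
Maternity/T1 (25): +30 — 210 left.
ICU T1 at 22: fill all 60 — 150 left.
Fill Maternity T2 block (120 at 18) — 30 left.
30 remain; put them into Rehab T1 at 14.
Total = 26×90 + 25×30 + 22×60 + 18×120 + 14×30 = 6990.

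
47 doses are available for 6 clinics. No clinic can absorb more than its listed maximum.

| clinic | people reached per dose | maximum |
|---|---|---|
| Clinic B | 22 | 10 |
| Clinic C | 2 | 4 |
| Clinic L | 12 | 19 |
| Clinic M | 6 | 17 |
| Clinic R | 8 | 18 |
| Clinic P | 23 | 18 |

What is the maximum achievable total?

862

Order the clinics by people reached per dose: Clinic P 23 > Clinic B 22 > Clinic L 12 > Clinic R 8 > Clinic M 6 > Clinic C 2.
Clinic P takes 18 to reach its cap of 18 ; 29 left.
Clinic B takes 10 to reach its cap of 10 ; 19 left.
Clinic L takes 19 to reach its cap of 19 ; 0 left.
Total = 22×10 + 12×19 + 23×18 = 862.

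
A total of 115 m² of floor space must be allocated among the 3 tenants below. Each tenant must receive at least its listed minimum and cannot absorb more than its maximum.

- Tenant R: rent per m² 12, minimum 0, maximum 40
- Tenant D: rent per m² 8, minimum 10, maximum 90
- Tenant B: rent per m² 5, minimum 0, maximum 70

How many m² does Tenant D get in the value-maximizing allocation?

75

Meeting every minimum uses 0+10+0 = 10 m², leaving 105.
Highest rent per m² first: Tenant R 12 > Tenant D 8 > Tenant B 5.
Give Tenant R 40 more to hit its cap of 40 ; 65 left.
Only 65 left; Tenant D takes them to reach 75.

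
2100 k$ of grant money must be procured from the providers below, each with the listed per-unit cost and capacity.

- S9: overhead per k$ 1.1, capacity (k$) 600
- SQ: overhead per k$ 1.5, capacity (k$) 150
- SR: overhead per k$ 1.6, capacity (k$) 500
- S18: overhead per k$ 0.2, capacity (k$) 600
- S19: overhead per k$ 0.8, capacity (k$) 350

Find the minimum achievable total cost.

1925

Fill from the cheapest provider first.
Take 600 from S18 at 0.2 — need 1500 more.
S19 (0.8): use full 350 — 1150 k$ to go.
Take 600 from S9 at 1.1 — need 550 more.
SQ (1.5): use full 150 — 400 k$ to go.
SR at 1.6: take 400 of its 500 — requirement met.
Cost = 600×0.2 + 350×0.8 + 600×1.1 + 150×1.5 + 400×1.6 = 1925.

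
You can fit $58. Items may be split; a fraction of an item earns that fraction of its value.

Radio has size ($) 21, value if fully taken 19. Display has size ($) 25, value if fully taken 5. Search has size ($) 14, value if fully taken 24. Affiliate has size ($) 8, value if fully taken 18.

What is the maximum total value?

Sort by value density: Affiliate 18/8≈2.25, Search 24/14≈1.71, Radio 19/21≈0.905, Display 5/25≈0.2.
All 8 $ of Affiliate fit (value 18) ; 50 remain.
Search: take in full, 14 $ for value 24 ; 36 left.
Take all of Radio (21 $, value 19) ; 15 $ left.
15 $ left: a 15/25 share of Display gives 5×15/25 = 3.
Total value = 64.

64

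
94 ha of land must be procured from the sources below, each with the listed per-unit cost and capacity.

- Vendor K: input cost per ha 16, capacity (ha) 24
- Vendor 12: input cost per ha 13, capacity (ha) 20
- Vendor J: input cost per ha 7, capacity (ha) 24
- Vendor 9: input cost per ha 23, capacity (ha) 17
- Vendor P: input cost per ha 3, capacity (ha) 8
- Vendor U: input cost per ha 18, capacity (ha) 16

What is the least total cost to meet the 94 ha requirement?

1170

Cheapest first:
Vendor P (3): use full 8 — 86 ha to go.
Take 24 from Vendor J at 7 — need 62 more.
Vendor 12 at 13: take all 20 ha — 42 still needed.
Vendor K (16): use full 24 — 18 ha to go.
Vendor U at 18: take all 16 ha — 2 still needed.
Vendor 9 (23): take the remaining 2 — done.
Cost = 8×3 + 24×7 + 20×13 + 24×16 + 16×18 + 2×23 = 1170.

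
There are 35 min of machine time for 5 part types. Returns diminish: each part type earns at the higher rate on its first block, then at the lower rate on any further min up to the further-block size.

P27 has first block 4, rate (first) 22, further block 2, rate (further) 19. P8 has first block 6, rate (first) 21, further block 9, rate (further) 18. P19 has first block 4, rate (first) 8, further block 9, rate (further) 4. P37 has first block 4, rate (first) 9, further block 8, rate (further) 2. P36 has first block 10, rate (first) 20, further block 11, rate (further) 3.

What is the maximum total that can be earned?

650

Treat each block as its own option and order by rate: P27/first 22 > P8/first 21 > P36/first 20 > P27/second 19 > P8/second 18 > P37/first 9 > P19/first 8 > P19/second 4 > P36/second 3 > P37/second 2.
P27 first at 22: fill all 4 → 31 left.
Fill P8 first block (6 at 21) → 25 left.
P36 first at 20: fill all 10 → 15 left.
P27/second (19): +2 → 13 left.
P8 second at 18: fill all 9 → 4 left.
P37 first at 9: fill all 4 → 0 left.
Total = 22×4 + 21×6 + 20×10 + 19×2 + 18×9 + 9×4 = 650.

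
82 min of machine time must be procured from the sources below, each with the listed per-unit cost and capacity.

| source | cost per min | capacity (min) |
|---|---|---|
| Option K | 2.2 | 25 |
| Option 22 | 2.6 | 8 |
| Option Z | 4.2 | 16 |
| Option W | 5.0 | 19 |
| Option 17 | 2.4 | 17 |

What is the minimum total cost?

263.8

Fill from the cheapest source first.
Option K at 2.2: take all 25 min — 57 still needed.
Option 17 at 2.4: take all 17 min — 40 still needed.
Take 8 from Option 22 at 2.6 — need 32 more.
Option Z at 4.2: take all 16 min — 16 still needed.
Take 16 from Option W at 5.0 to finish.
Cost = 25×2.2 + 17×2.4 + 8×2.6 + 16×4.2 + 16×5.0 = 263.8.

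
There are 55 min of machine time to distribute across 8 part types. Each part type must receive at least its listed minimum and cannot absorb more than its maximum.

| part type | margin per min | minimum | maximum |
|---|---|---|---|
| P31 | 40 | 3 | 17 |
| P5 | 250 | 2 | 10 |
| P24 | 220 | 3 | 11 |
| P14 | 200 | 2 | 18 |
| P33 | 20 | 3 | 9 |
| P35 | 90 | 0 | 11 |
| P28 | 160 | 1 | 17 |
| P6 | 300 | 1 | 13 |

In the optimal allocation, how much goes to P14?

14

Meeting every minimum uses 3+2+3+2+3+0+1+1 = 15 min, leaving 40.
Rank by margin per min: P6 300 > P5 250 > P24 220 > P14 200 > P28 160 > P35 90 > P31 40 > P33 20.
P6 takes 12 more to reach its cap of 13 ; 28 left.
P5 takes 8 more to reach its cap of 10 ; 20 left.
P24 takes 8 more to reach its cap of 11 ; 12 left.
Only 12 left; P14 takes them to reach 14.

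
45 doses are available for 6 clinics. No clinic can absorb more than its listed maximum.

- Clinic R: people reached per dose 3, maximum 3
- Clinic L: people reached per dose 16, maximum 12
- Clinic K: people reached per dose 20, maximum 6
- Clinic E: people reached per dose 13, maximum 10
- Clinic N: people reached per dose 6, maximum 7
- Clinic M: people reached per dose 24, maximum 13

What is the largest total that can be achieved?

778

Order the clinics by people reached per dose: Clinic M 24 > Clinic K 20 > Clinic L 16 > Clinic E 13 > Clinic N 6 > Clinic R 3.
Clinic M: +13 to 13 (cap) — 32 left.
Clinic K takes 6 to reach its cap of 6 — 26 left.
Clinic L: +12 to 12 (cap) — 14 left.
Give Clinic E 10 to hit its cap of 10 — 4 left.
Clinic N has room for 7 but only 4 remain, so it gets 4.
Total = 16×12 + 20×6 + 13×10 + 6×4 + 24×13 = 778.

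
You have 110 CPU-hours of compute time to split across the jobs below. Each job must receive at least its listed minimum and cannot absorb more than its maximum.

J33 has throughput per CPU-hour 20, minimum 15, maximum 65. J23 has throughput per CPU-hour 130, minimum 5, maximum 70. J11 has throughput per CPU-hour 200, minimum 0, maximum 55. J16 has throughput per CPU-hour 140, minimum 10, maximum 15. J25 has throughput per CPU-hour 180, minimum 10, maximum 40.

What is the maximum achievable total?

Meeting every minimum uses 15+5+0+10+10 = 40 CPU-hours, leaving 70.
Rank by throughput per CPU-hour: J11 200 > J25 180 > J16 140 > J23 130 > J33 20.
Give J11 55 more to hit its cap of 55 → 15 left.
Only 15 left; J25 takes them to reach 25.
Total = 20×15 + 130×5 + 200×55 + 140×10 + 180×25 = 17850.

17850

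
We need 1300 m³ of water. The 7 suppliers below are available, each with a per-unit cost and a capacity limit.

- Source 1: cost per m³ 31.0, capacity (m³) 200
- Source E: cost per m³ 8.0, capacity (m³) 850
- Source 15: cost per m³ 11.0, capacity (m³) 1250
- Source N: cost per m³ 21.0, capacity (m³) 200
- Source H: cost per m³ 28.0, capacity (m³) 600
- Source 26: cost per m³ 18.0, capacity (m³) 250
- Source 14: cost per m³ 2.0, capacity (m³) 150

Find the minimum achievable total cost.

Use suppliers in increasing cost order.
Source 14 (2.0): use full 150 — 1150 m³ to go.
Take 850 from Source E at 8.0 — need 300 more.
Take 300 from Source 15 at 11.0 to finish.
Source 26, Source N, Source H, Source 1: unused.
Cost = 150×2.0 + 850×8.0 + 300×11.0 = 10400.

10400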